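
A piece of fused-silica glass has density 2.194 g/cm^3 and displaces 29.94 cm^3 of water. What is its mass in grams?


Rearrange rho = m / V:
  m = rho * V
  m = 2.194 * 29.94 = 65.688 g

65.688 g


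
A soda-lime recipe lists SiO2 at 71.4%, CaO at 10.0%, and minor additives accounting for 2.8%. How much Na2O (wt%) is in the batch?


Pieces sum to 100%:
  Na2O = 100 - (SiO2 + CaO + others)
  Na2O = 100 - (71.4 + 10.0 + 2.8) = 15.8%

15.8%


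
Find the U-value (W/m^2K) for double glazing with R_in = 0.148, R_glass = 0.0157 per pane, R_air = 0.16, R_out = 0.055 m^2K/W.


Total thermal resistance (series):
  R_total = R_in + R_glass + R_air + R_glass + R_out
  R_total = 0.148 + 0.0157 + 0.16 + 0.0157 + 0.055 = 0.3944 m^2K/W
U-value = 1 / R_total = 1 / 0.3944 = 2.535 W/m^2K

2.535 W/m^2K


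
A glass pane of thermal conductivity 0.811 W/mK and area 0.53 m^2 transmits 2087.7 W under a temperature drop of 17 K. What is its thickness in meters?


Fourier's law: t = k * A * dT / Q
  t = 0.811 * 0.53 * 17 / 2087.7
  t = 7.30711 / 2087.7 = 0.0035 m

0.0035 m


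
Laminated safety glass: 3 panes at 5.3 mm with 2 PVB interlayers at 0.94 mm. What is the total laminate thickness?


Total thickness = glass contribution + PVB contribution
  Glass: 3 * 5.3 = 15.9 mm
  PVB: 2 * 0.94 = 1.88 mm
  Total = 15.9 + 1.88 = 17.78 mm

17.78 mm


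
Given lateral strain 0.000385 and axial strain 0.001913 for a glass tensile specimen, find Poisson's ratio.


Poisson's ratio: nu = lateral strain / axial strain
  nu = 0.000385 / 0.001913 = 0.2013

0.2013


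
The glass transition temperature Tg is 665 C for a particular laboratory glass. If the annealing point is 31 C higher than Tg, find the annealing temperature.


The annealing temperature is Tg plus the offset:
  T_anneal = 665 + 31 = 696 C

696 C


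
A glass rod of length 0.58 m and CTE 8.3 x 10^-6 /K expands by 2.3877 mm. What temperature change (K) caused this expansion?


Rearrange dL = alpha * L0 * dT for dT:
  dT = dL / (alpha * L0)
  dL (m) = 2.3877 / 1000 = 0.0023877
  dT = 0.0023877 / ((8.3 x 10^-6) * 0.58) = 496.0 K

496.0 K


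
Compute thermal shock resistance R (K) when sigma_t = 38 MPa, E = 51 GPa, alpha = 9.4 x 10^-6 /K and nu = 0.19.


Thermal shock resistance: R = sigma * (1 - nu) / (E * alpha)
  Numerator = 38 * (1 - 0.19) = 30.78
  Denominator = 51 * 1000 * (9.4 x 10^-6) = 0.4794
  R = 30.78 / 0.4794 = 64.2 K

64.2 K


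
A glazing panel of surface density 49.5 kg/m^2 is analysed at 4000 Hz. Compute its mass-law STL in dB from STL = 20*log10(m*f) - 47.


Mass law: STL = 20 * log10(m * f) - 47
  m * f = 49.5 * 4000 = 198000
  log10(198000) = 5.29667
  STL = 20 * 5.29667 - 47 = 105.9334 - 47 = 58.9 dB

58.9 dB


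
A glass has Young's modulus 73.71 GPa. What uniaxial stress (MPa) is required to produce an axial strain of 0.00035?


Rearrange E = sigma / epsilon:
  sigma = E * epsilon
  E (MPa) = 73.71 * 1000 = 73710
  sigma = 73710 * 0.00035 = 25.8 MPa

25.8 MPa


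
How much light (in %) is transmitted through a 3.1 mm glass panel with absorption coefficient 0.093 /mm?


Beer-Lambert law: T = exp(-alpha * thickness)
  exponent = -0.093 * 3.1 = -0.2883
  T = exp(-0.2883) = 0.7495
  Percentage = 0.7495 * 100 = 74.95%

74.95%


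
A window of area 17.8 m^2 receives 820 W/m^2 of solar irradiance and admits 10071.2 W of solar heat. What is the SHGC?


Rearrange Q = Area * SHGC * Irradiance:
  SHGC = Q / (Area * Irradiance)
  SHGC = 10071.2 / (17.8 * 820) = 0.69

0.69


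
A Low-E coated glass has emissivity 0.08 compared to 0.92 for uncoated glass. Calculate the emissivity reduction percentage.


Percentage reduction = (1 - coated/uncoated) * 100
  Ratio = 0.08 / 0.92 = 0.087
  Reduction = (1 - 0.087) * 100 = 91.3%

91.3%


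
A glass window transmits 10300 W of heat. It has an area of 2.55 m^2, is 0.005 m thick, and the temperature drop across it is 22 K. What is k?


Fourier's law rearranged: k = Q * t / (A * dT)
  Numerator = 10300 * 0.005 = 51.5
  Denominator = 2.55 * 22 = 56.1
  k = 51.5 / 56.1 = 0.918 W/mK

0.918 W/mK


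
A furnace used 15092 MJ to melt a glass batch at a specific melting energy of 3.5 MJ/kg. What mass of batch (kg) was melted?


Rearrange E = m * s for m:
  m = E / s
  m = 15092 / 3.5 = 4312.0 kg

4312.0 kg


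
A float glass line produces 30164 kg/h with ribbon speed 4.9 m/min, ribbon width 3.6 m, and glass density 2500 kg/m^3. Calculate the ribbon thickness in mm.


Ribbon cross-section from mass balance:
  Volume rate = throughput / density = 30164 / 2500 = 12.0656 m^3/h
  thickness = volume rate / (speed * 60 * width), i.e.
  thickness = throughput / (60 * speed * width * density) * 1000
  thickness = 30164 / (60 * 4.9 * 3.6 * 2500) * 1000 = 11.4 mm

11.4 mm


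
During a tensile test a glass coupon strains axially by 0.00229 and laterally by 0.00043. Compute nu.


Poisson's ratio: nu = lateral strain / axial strain
  nu = 0.00043 / 0.00229 = 0.1878

0.1878


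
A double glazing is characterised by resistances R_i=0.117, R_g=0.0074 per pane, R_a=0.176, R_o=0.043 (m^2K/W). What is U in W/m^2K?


Total thermal resistance (series):
  R_total = R_in + R_glass + R_air + R_glass + R_out
  R_total = 0.117 + 0.0074 + 0.176 + 0.0074 + 0.043 = 0.3508 m^2K/W
U-value = 1 / R_total = 1 / 0.3508 = 2.851 W/m^2K

2.851 W/m^2K


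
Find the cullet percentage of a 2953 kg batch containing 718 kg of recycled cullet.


Cullet ratio = (cullet mass / total batch mass) * 100
  Ratio = 718 / 2953 * 100 = 24.31%

24.31%


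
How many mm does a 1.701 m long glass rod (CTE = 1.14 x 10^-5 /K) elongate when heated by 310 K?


Thermal expansion formula: dL = alpha * L0 * dT
  dL = (1.14 x 10^-5) * 1.701 * 310 = 0.00601133 m
Convert to mm: 0.00601133 * 1000 = 6.0113 mm

6.0113 mm


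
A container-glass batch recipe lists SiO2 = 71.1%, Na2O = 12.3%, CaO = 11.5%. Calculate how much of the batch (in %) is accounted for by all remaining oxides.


Sum the three major oxides:
  SiO2 + Na2O + CaO = 71.1 + 12.3 + 11.5 = 94.9%
Subtract from 100%:
  Others = 100 - 94.9 = 5.1%

5.1%


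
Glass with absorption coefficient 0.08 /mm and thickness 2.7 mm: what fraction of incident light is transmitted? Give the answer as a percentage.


Beer-Lambert law: T = exp(-alpha * thickness)
  exponent = -0.08 * 2.7 = -0.216
  T = exp(-0.216) = 0.8057
  Percentage = 0.8057 * 100 = 80.57%

80.57%


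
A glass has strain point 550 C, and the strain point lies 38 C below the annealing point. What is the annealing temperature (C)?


T_anneal = T_strain + gap:
  T_anneal = 550 + 38 = 588 C

588 C


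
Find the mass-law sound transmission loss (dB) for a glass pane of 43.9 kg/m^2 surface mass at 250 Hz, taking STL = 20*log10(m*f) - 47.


Mass law: STL = 20 * log10(m * f) - 47
  m * f = 43.9 * 250 = 10975
  log10(10975) = 4.0404
  STL = 20 * 4.0404 - 47 = 80.808 - 47 = 33.8 dB

33.8 dB


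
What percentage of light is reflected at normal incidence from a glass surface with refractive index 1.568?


Fresnel reflectance at normal incidence:
  R = ((n - 1)/(n + 1))^2
  (n - 1)/(n + 1) = (1.568 - 1)/(1.568 + 1) = 0.221184
  R = 0.221184^2 = 0.0489224
  R(%) = 0.0489224 * 100 = 4.892%

4.892%


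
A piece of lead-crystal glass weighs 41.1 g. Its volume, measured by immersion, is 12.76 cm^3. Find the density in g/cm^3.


Use the definition of density:
  rho = mass / volume
  rho = 41.1 / 12.76 = 3.221 g/cm^3

3.221 g/cm^3


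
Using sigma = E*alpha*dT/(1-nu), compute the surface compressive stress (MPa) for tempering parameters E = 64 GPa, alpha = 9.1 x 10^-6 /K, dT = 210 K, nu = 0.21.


Tempering stress: sigma = E * alpha * dT / (1 - nu)
  E (MPa) = 64 * 1000 = 64000
  Numerator = 64000 * (9.1 x 10^-6) * 210 = 122.304
  Denominator = 1 - 0.21 = 0.79
  sigma = 122.304 / 0.79 = 154.8 MPa

154.8 MPa


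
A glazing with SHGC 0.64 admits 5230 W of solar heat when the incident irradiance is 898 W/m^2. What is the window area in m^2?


Rearrange Q = Area * SHGC * Irradiance:
  Area = Q / (SHGC * Irradiance)
  Area = 5230 / (0.64 * 898) = 9.1 m^2

9.1 m^2


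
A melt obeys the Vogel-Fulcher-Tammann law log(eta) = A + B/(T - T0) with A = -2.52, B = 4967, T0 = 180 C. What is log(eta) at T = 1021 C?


VFT equation: log(eta) = A + B / (T - T0)
  T - T0 = 1021 - 180 = 841
  B / (T - T0) = 4967 / 841 = 5.906
  log(eta) = -2.52 + 5.906 = 3.386

3.386


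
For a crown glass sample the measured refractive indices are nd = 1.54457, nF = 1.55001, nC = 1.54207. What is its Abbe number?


Abbe number formula: Vd = (nd - 1) / (nF - nC)
  nd - 1 = 1.54457 - 1 = 0.54457
  nF - nC = 1.55001 - 1.54207 = 0.00794
  Vd = 0.54457 / 0.00794 = 68.59

68.59


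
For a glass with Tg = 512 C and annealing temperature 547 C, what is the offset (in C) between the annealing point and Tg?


Offset = T_anneal - Tg:
  offset = 547 - 512 = 35 C

35 C


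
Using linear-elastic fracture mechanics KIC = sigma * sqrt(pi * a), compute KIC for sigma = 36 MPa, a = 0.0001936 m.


Fracture toughness: KIC = sigma * sqrt(pi * a)
  pi * a = pi * 0.0001936 = 0.000608212
  sqrt(pi * a) = 0.024662
  KIC = 36 * 0.024662 = 0.888 MPa*sqrt(m)

0.888 MPa*sqrt(m)


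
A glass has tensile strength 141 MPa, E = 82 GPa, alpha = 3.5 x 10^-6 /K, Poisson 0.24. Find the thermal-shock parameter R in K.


Thermal shock resistance: R = sigma * (1 - nu) / (E * alpha)
  Numerator = 141 * (1 - 0.24) = 107.16
  Denominator = 82 * 1000 * (3.5 x 10^-6) = 0.287
  R = 107.16 / 0.287 = 373.4 K

373.4 K


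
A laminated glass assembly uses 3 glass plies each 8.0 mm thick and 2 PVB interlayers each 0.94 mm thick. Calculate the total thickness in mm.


Total thickness = glass contribution + PVB contribution
  Glass: 3 * 8.0 = 24.0 mm
  PVB: 2 * 0.94 = 1.88 mm
  Total = 24.0 + 1.88 = 25.88 mm

25.88 mm


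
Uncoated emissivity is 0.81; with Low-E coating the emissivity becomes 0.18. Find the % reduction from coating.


Percentage reduction = (1 - coated/uncoated) * 100
  Ratio = 0.18 / 0.81 = 0.2222
  Reduction = (1 - 0.2222) * 100 = 77.8%

77.8%


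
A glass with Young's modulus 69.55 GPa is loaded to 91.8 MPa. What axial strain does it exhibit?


Rearrange E = sigma / epsilon:
  epsilon = sigma / E
  E (MPa) = 69.55 * 1000 = 69550
  epsilon = 91.8 / 69550 = 0.00132

0.00132


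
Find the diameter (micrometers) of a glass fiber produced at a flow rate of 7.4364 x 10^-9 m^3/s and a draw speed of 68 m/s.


Cross-sectional area from continuity:
  A = Q / v = 7.4364 x 10^-9 / 68 = 1.093588 x 10^-10 m^2
Diameter from circular cross-section:
  d = sqrt(4A / pi) * 10^6 (m -> um)
  d = sqrt(4 * 1.093588 x 10^-10 / pi) * 10^6 = 11.8 um

11.8 um


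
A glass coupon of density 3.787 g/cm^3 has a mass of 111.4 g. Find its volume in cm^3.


Rearrange rho = m / V:
  V = m / rho
  V = 111.4 / 3.787 = 29.416 cm^3

29.416 cm^3


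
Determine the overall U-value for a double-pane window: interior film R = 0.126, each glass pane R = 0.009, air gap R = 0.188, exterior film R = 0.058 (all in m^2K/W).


Total thermal resistance (series):
  R_total = R_in + R_glass + R_air + R_glass + R_out
  R_total = 0.126 + 0.009 + 0.188 + 0.009 + 0.058 = 0.39 m^2K/W
U-value = 1 / R_total = 1 / 0.39 = 2.564 W/m^2K

2.564 W/m^2K


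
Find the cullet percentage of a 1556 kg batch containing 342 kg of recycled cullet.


Cullet ratio = (cullet mass / total batch mass) * 100
  Ratio = 342 / 1556 * 100 = 21.98%

21.98%


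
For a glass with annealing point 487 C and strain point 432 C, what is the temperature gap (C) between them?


Gap = T_anneal - T_strain:
  gap = 487 - 432 = 55 C

55 C


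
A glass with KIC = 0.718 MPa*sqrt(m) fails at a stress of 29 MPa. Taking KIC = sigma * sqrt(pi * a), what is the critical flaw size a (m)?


Rearrange KIC = sigma * sqrt(pi * a):
  sqrt(pi * a) = KIC / sigma
  sqrt(pi * a) = 0.718 / 29 = 0.024759
  a = (KIC / sigma)^2 / pi
  a = 0.024759^2 / pi = 0.0001951 m

0.0001951 m


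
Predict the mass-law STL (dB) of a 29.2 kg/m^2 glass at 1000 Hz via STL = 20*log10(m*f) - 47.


Mass law: STL = 20 * log10(m * f) - 47
  m * f = 29.2 * 1000 = 29200
  log10(29200) = 4.46538
  STL = 20 * 4.46538 - 47 = 89.3076 - 47 = 42.3 dB

42.3 dB


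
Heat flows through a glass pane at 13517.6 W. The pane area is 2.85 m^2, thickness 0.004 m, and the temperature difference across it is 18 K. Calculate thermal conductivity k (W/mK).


Fourier's law rearranged: k = Q * t / (A * dT)
  Numerator = 13517.6 * 0.004 = 54.0704
  Denominator = 2.85 * 18 = 51.3
  k = 54.0704 / 51.3 = 1.054 W/mK

1.054 W/mK


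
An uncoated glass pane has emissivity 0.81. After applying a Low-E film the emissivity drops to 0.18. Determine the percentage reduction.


Percentage reduction = (1 - coated/uncoated) * 100
  Ratio = 0.18 / 0.81 = 0.2222
  Reduction = (1 - 0.2222) * 100 = 77.8%

77.8%


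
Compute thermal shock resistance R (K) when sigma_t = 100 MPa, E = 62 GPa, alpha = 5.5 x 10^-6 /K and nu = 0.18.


Thermal shock resistance: R = sigma * (1 - nu) / (E * alpha)
  Numerator = 100 * (1 - 0.18) = 82.0
  Denominator = 62 * 1000 * (5.5 x 10^-6) = 0.341
  R = 82.0 / 0.341 = 240.5 K

240.5 K


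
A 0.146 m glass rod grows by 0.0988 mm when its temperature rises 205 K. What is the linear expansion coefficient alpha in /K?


Rearrange dL = alpha * L0 * dT for alpha:
  alpha = dL / (L0 * dT)
  alpha = (0.0988 / 1000) / (0.146 * 205) = 0.000003301 /K = 3.301 x 10^-6 /K

3.301 x 10^-6 /K


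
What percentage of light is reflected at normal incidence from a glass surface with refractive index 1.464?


Fresnel reflectance at normal incidence:
  R = ((n - 1)/(n + 1))^2
  (n - 1)/(n + 1) = (1.464 - 1)/(1.464 + 1) = 0.188312
  R = 0.188312^2 = 0.0354614
  R(%) = 0.0354614 * 100 = 3.546%

3.546%


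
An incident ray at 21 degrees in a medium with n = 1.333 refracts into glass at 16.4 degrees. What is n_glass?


Apply Snell's law: n1 * sin(theta1) = n2 * sin(theta2)
  n2 = n1 * sin(theta1) / sin(theta2)
  sin(21) = 0.358368
  sin(16.4) = 0.282341
  n2 = 1.333 * 0.358368 / 0.282341 = 1.6919

1.6919


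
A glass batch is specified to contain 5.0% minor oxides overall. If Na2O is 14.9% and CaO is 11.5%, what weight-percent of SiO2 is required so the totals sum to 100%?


Known pieces sum to 100%:
  SiO2 = 100 - (others + Na2O + CaO)
  SiO2 = 100 - (5.0 + 14.9 + 11.5) = 68.6%

68.6%


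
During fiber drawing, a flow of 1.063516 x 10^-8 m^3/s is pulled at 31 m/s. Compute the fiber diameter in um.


Cross-sectional area from continuity:
  A = Q / v = 1.063516 x 10^-8 / 31 = 3.430697 x 10^-10 m^2
Diameter from circular cross-section:
  d = sqrt(4A / pi) * 10^6 (m -> um)
  d = sqrt(4 * 3.430697 x 10^-10 / pi) * 10^6 = 20.9 um

20.9 um


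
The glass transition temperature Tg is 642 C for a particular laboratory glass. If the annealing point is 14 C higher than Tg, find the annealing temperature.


The annealing temperature is Tg plus the offset:
  T_anneal = 642 + 14 = 656 C

656 C


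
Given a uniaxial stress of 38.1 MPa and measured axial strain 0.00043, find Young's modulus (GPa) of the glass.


Young's modulus: E = stress / strain
  E = 38.1 MPa / 0.00043 = 88604.65 MPa
Convert to GPa: 88604.65 / 1000 = 88.6 GPa

88.6 GPa


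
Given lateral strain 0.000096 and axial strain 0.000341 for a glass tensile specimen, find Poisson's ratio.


Poisson's ratio: nu = lateral strain / axial strain
  nu = 0.000096 / 0.000341 = 0.2815

0.2815


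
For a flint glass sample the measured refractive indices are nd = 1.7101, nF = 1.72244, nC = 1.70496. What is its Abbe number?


Abbe number formula: Vd = (nd - 1) / (nF - nC)
  nd - 1 = 1.7101 - 1 = 0.7101
  nF - nC = 1.72244 - 1.70496 = 0.01748
  Vd = 0.7101 / 0.01748 = 40.62

40.62


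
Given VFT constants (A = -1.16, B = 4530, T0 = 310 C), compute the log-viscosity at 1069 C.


VFT equation: log(eta) = A + B / (T - T0)
  T - T0 = 1069 - 310 = 759
  B / (T - T0) = 4530 / 759 = 5.968
  log(eta) = -1.16 + 5.968 = 4.808

4.808


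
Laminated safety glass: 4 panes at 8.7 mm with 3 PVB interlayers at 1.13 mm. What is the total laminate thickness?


Total thickness = glass contribution + PVB contribution
  Glass: 4 * 8.7 = 34.8 mm
  PVB: 3 * 1.13 = 3.39 mm
  Total = 34.8 + 3.39 = 38.19 mm

38.19 mm


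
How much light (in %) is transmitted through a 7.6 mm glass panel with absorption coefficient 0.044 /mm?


Beer-Lambert law: T = exp(-alpha * thickness)
  exponent = -0.044 * 7.6 = -0.3344
  T = exp(-0.3344) = 0.7158
  Percentage = 0.7158 * 100 = 71.58%

71.58%


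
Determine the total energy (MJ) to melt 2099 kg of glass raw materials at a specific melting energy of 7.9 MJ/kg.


Total energy = mass * specific energy
  E = 2099 * 7.9 = 16582.1 MJ

16582.1 MJ


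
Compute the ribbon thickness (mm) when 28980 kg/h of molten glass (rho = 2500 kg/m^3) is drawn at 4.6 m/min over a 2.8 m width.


Ribbon cross-section from mass balance:
  Volume rate = throughput / density = 28980 / 2500 = 11.592 m^3/h
  thickness = volume rate / (speed * 60 * width), i.e.
  thickness = throughput / (60 * speed * width * density) * 1000
  thickness = 28980 / (60 * 4.6 * 2.8 * 2500) * 1000 = 15.0 mm

15.0 mm


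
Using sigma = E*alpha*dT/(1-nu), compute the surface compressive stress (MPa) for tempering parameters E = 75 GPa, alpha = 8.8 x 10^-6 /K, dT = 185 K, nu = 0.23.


Tempering stress: sigma = E * alpha * dT / (1 - nu)
  E (MPa) = 75 * 1000 = 75000
  Numerator = 75000 * (8.8 x 10^-6) * 185 = 122.1
  Denominator = 1 - 0.23 = 0.77
  sigma = 122.1 / 0.77 = 158.6 MPa

158.6 MPa


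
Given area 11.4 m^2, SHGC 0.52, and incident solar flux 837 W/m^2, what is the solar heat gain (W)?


Solar heat gain: Q = Area * SHGC * Irradiance
  Q = 11.4 * 0.52 * 837 = 4961.7 W

4961.7 W


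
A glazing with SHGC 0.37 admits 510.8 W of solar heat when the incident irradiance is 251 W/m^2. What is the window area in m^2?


Rearrange Q = Area * SHGC * Irradiance:
  Area = Q / (SHGC * Irradiance)
  Area = 510.8 / (0.37 * 251) = 5.5 m^2

5.5 m^2


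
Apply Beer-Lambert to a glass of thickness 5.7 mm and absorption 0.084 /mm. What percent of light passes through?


Beer-Lambert law: T = exp(-alpha * thickness)
  exponent = -0.084 * 5.7 = -0.4788
  T = exp(-0.4788) = 0.6195
  Percentage = 0.6195 * 100 = 61.95%

61.95%


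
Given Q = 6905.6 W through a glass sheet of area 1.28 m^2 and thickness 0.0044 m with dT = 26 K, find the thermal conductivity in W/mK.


Fourier's law rearranged: k = Q * t / (A * dT)
  Numerator = 6905.6 * 0.0044 = 30.38464
  Denominator = 1.28 * 26 = 33.28
  k = 30.38464 / 33.28 = 0.913 W/mK

0.913 W/mK


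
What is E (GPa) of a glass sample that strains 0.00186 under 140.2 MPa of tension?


Young's modulus: E = stress / strain
  E = 140.2 MPa / 0.00186 = 75376.34 MPa
Convert to GPa: 75376.34 / 1000 = 75.38 GPa

75.38 GPa


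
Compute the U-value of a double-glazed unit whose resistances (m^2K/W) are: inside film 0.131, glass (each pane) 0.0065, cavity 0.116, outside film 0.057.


Total thermal resistance (series):
  R_total = R_in + R_glass + R_air + R_glass + R_out
  R_total = 0.131 + 0.0065 + 0.116 + 0.0065 + 0.057 = 0.317 m^2K/W
U-value = 1 / R_total = 1 / 0.317 = 3.155 W/m^2K

3.155 W/m^2K


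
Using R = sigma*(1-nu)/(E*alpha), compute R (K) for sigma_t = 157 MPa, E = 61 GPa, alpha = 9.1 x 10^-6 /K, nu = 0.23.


Thermal shock resistance: R = sigma * (1 - nu) / (E * alpha)
  Numerator = 157 * (1 - 0.23) = 120.89
  Denominator = 61 * 1000 * (9.1 x 10^-6) = 0.5551
  R = 120.89 / 0.5551 = 217.8 K

217.8 K


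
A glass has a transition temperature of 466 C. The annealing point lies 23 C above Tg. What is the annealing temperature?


The annealing temperature is Tg plus the offset:
  T_anneal = 466 + 23 = 489 C

489 C


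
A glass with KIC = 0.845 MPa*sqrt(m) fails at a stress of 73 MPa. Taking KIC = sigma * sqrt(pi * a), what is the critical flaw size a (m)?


Rearrange KIC = sigma * sqrt(pi * a):
  sqrt(pi * a) = KIC / sigma
  sqrt(pi * a) = 0.845 / 73 = 0.011575
  a = (KIC / sigma)^2 / pi
  a = 0.011575^2 / pi = 0.0000426 m

0.0000426 m


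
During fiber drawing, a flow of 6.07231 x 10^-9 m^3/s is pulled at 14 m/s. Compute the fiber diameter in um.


Cross-sectional area from continuity:
  A = Q / v = 6.07231 x 10^-9 / 14 = 4.337364 x 10^-10 m^2
Diameter from circular cross-section:
  d = sqrt(4A / pi) * 10^6 (m -> um)
  d = sqrt(4 * 4.337364 x 10^-10 / pi) * 10^6 = 23.5 um

23.5 um


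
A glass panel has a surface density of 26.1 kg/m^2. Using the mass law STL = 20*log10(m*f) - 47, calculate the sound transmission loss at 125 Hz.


Mass law: STL = 20 * log10(m * f) - 47
  m * f = 26.1 * 125 = 3262.5
  log10(3262.5) = 3.51355
  STL = 20 * 3.51355 - 47 = 70.271 - 47 = 23.3 dB

23.3 dB


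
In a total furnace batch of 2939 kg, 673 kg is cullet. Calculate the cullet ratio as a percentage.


Cullet ratio = (cullet mass / total batch mass) * 100
  Ratio = 673 / 2939 * 100 = 22.9%

22.9%


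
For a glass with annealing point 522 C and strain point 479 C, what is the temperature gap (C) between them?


Gap = T_anneal - T_strain:
  gap = 522 - 479 = 43 C

43 C


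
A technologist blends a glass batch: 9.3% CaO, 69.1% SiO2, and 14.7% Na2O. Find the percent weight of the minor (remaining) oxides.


Sum the three major oxides:
  SiO2 + Na2O + CaO = 69.1 + 14.7 + 9.3 = 93.1%
Subtract from 100%:
  Others = 100 - 93.1 = 6.9%

6.9%


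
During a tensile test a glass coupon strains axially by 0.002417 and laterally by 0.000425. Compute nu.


Poisson's ratio: nu = lateral strain / axial strain
  nu = 0.000425 / 0.002417 = 0.1758

0.1758


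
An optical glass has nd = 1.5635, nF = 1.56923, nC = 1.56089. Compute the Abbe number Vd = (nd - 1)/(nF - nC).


Abbe number formula: Vd = (nd - 1) / (nF - nC)
  nd - 1 = 1.5635 - 1 = 0.5635
  nF - nC = 1.56923 - 1.56089 = 0.00834
  Vd = 0.5635 / 0.00834 = 67.57

67.57


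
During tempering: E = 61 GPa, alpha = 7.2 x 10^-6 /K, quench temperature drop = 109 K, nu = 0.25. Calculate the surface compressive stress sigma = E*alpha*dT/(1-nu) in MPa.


Tempering stress: sigma = E * alpha * dT / (1 - nu)
  E (MPa) = 61 * 1000 = 61000
  Numerator = 61000 * (7.2 x 10^-6) * 109 = 47.8728
  Denominator = 1 - 0.25 = 0.75
  sigma = 47.8728 / 0.75 = 63.8 MPa

63.8 MPa


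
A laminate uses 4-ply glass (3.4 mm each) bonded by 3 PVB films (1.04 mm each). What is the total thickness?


Total thickness = glass contribution + PVB contribution
  Glass: 4 * 3.4 = 13.6 mm
  PVB: 3 * 1.04 = 3.12 mm
  Total = 13.6 + 3.12 = 16.72 mm

16.72 mm


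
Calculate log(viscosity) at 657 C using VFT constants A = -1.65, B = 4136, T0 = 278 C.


VFT equation: log(eta) = A + B / (T - T0)
  T - T0 = 657 - 278 = 379
  B / (T - T0) = 4136 / 379 = 10.913
  log(eta) = -1.65 + 10.913 = 9.263

9.263


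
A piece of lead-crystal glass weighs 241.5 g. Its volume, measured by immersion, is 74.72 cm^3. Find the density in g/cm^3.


Use the definition of density:
  rho = mass / volume
  rho = 241.5 / 74.72 = 3.232 g/cm^3

3.232 g/cm^3


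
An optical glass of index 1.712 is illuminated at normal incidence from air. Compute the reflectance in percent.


Fresnel reflectance at normal incidence:
  R = ((n - 1)/(n + 1))^2
  (n - 1)/(n + 1) = (1.712 - 1)/(1.712 + 1) = 0.262537
  R = 0.262537^2 = 0.0689257
  R(%) = 0.0689257 * 100 = 6.893%

6.893%


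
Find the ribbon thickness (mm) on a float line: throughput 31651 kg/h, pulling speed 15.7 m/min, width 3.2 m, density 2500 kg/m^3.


Ribbon cross-section from mass balance:
  Volume rate = throughput / density = 31651 / 2500 = 12.6604 m^3/h
  thickness = volume rate / (speed * 60 * width), i.e.
  thickness = throughput / (60 * speed * width * density) * 1000
  thickness = 31651 / (60 * 15.7 * 3.2 * 2500) * 1000 = 4.2 mm

4.2 mm


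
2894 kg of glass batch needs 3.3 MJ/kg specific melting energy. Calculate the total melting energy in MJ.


Total energy = mass * specific energy
  E = 2894 * 3.3 = 9550.2 MJ

9550.2 MJ


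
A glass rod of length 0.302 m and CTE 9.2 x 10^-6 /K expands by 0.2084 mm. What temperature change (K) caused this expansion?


Rearrange dL = alpha * L0 * dT for dT:
  dT = dL / (alpha * L0)
  dL (m) = 0.2084 / 1000 = 0.0002084
  dT = 0.0002084 / ((9.2 x 10^-6) * 0.302) = 75.0 K

75.0 K


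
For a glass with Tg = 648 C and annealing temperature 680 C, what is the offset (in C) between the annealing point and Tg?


Offset = T_anneal - Tg:
  offset = 680 - 648 = 32 C

32 C


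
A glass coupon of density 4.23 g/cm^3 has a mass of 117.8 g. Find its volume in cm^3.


Rearrange rho = m / V:
  V = m / rho
  V = 117.8 / 4.23 = 27.849 cm^3

27.849 cm^3


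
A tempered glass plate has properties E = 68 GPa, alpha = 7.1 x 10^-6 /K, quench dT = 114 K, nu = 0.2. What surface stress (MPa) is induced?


Tempering stress: sigma = E * alpha * dT / (1 - nu)
  E (MPa) = 68 * 1000 = 68000
  Numerator = 68000 * (7.1 x 10^-6) * 114 = 55.0392
  Denominator = 1 - 0.2 = 0.8
  sigma = 55.0392 / 0.8 = 68.8 MPa

68.8 MPa


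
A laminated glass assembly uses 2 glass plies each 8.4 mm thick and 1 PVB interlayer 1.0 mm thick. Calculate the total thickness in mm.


Total thickness = glass contribution + PVB contribution
  Glass: 2 * 8.4 = 16.8 mm
  PVB: 1 * 1.0 = 1.0 mm
  Total = 16.8 + 1.0 = 17.8 mm

17.8 mm


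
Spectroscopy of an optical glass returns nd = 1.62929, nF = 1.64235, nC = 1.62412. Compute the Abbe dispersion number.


Abbe number formula: Vd = (nd - 1) / (nF - nC)
  nd - 1 = 1.62929 - 1 = 0.62929
  nF - nC = 1.64235 - 1.62412 = 0.01823
  Vd = 0.62929 / 0.01823 = 34.52

34.52


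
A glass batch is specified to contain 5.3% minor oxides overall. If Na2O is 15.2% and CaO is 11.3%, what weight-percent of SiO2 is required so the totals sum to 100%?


Known pieces sum to 100%:
  SiO2 = 100 - (others + Na2O + CaO)
  SiO2 = 100 - (5.3 + 15.2 + 11.3) = 68.2%

68.2%


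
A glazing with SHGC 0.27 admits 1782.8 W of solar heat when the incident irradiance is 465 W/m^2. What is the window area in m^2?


Rearrange Q = Area * SHGC * Irradiance:
  Area = Q / (SHGC * Irradiance)
  Area = 1782.8 / (0.27 * 465) = 14.2 m^2

14.2 m^2


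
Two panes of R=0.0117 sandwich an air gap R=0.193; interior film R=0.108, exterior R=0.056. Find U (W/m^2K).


Total thermal resistance (series):
  R_total = R_in + R_glass + R_air + R_glass + R_out
  R_total = 0.108 + 0.0117 + 0.193 + 0.0117 + 0.056 = 0.3804 m^2K/W
U-value = 1 / R_total = 1 / 0.3804 = 2.629 W/m^2K

2.629 W/m^2K


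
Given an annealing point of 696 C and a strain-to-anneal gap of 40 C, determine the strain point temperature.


Strain point = annealing point - difference:
  T_strain = 696 - 40 = 656 C

656 C


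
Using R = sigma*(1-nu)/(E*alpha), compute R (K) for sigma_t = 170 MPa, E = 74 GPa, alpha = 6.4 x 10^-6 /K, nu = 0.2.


Thermal shock resistance: R = sigma * (1 - nu) / (E * alpha)
  Numerator = 170 * (1 - 0.2) = 136.0
  Denominator = 74 * 1000 * (6.4 x 10^-6) = 0.4736
  R = 136.0 / 0.4736 = 287.2 K

287.2 K


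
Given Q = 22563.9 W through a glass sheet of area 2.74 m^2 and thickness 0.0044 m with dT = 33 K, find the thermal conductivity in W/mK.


Fourier's law rearranged: k = Q * t / (A * dT)
  Numerator = 22563.9 * 0.0044 = 99.28116
  Denominator = 2.74 * 33 = 90.42
  k = 99.28116 / 90.42 = 1.098 W/mK

1.098 W/mK


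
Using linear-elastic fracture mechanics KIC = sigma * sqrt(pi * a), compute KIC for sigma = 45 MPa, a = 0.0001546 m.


Fracture toughness: KIC = sigma * sqrt(pi * a)
  pi * a = pi * 0.0001546 = 0.00048569
  sqrt(pi * a) = 0.022038
  KIC = 45 * 0.022038 = 0.992 MPa*sqrt(m)

0.992 MPa*sqrt(m)


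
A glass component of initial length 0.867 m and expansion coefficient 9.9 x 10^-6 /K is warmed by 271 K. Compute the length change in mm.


Thermal expansion formula: dL = alpha * L0 * dT
  dL = (9.9 x 10^-6) * 0.867 * 271 = 0.00232607 m
Convert to mm: 0.00232607 * 1000 = 2.3261 mm

2.3261 mm


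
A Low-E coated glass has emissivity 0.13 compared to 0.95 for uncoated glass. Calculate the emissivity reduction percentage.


Percentage reduction = (1 - coated/uncoated) * 100
  Ratio = 0.13 / 0.95 = 0.1368
  Reduction = (1 - 0.1368) * 100 = 86.3%

86.3%


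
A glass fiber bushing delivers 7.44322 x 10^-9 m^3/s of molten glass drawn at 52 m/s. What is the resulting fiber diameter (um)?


Cross-sectional area from continuity:
  A = Q / v = 7.44322 x 10^-9 / 52 = 1.431388 x 10^-10 m^2
Diameter from circular cross-section:
  d = sqrt(4A / pi) * 10^6 (m -> um)
  d = sqrt(4 * 1.431388 x 10^-10 / pi) * 10^6 = 13.5 um

13.5 um


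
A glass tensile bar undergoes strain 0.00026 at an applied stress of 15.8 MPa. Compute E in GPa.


Young's modulus: E = stress / strain
  E = 15.8 MPa / 0.00026 = 60769.23 MPa
Convert to GPa: 60769.23 / 1000 = 60.77 GPa

60.77 GPa


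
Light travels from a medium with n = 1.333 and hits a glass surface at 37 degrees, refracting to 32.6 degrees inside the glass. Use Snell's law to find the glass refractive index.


Apply Snell's law: n1 * sin(theta1) = n2 * sin(theta2)
  n2 = n1 * sin(theta1) / sin(theta2)
  sin(37) = 0.601815
  sin(32.6) = 0.538771
  n2 = 1.333 * 0.601815 / 0.538771 = 1.489

1.489


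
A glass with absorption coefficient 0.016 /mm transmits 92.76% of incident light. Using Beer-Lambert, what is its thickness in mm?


Rearrange T = exp(-alpha * thickness):
  thickness = -ln(T) / alpha
  T = 92.76/100 = 0.9276
  ln(T) = -0.07515
  -ln(T) = 0.07515
  thickness = 0.07515 / 0.016 = 4.7 mm

4.7 mm


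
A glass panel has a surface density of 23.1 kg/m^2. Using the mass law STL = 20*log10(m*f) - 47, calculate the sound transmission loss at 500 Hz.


Mass law: STL = 20 * log10(m * f) - 47
  m * f = 23.1 * 500 = 11550
  log10(11550) = 4.06258
  STL = 20 * 4.06258 - 47 = 81.2516 - 47 = 34.3 dB

34.3 dB


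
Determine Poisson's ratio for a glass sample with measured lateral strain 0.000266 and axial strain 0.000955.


Poisson's ratio: nu = lateral strain / axial strain
  nu = 0.000266 / 0.000955 = 0.2785

0.2785


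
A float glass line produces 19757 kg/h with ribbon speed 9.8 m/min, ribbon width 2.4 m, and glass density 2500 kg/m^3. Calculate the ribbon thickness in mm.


Ribbon cross-section from mass balance:
  Volume rate = throughput / density = 19757 / 2500 = 7.9028 m^3/h
  thickness = volume rate / (speed * 60 * width), i.e.
  thickness = throughput / (60 * speed * width * density) * 1000
  thickness = 19757 / (60 * 9.8 * 2.4 * 2500) * 1000 = 5.6 mm

5.6 mm


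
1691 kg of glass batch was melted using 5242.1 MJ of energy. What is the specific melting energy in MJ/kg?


Rearrange E = m * s for s:
  s = E / m
  s = 5242.1 / 1691 = 3.1 MJ/kg

3.1 MJ/kg


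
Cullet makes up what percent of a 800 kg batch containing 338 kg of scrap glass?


Cullet ratio = (cullet mass / total batch mass) * 100
  Ratio = 338 / 800 * 100 = 42.25%

42.25%


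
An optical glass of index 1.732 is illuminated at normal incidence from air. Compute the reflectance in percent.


Fresnel reflectance at normal incidence:
  R = ((n - 1)/(n + 1))^2
  (n - 1)/(n + 1) = (1.732 - 1)/(1.732 + 1) = 0.267936
  R = 0.267936^2 = 0.0717897
  R(%) = 0.0717897 * 100 = 7.179%

7.179%


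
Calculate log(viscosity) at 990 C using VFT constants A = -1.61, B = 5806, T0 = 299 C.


VFT equation: log(eta) = A + B / (T - T0)
  T - T0 = 990 - 299 = 691
  B / (T - T0) = 5806 / 691 = 8.402
  log(eta) = -1.61 + 8.402 = 6.792

6.792


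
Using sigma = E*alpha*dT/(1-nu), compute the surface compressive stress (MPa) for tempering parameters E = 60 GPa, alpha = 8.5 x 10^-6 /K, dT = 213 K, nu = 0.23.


Tempering stress: sigma = E * alpha * dT / (1 - nu)
  E (MPa) = 60 * 1000 = 60000
  Numerator = 60000 * (8.5 x 10^-6) * 213 = 108.63
  Denominator = 1 - 0.23 = 0.77
  sigma = 108.63 / 0.77 = 141.1 MPa

141.1 MPa


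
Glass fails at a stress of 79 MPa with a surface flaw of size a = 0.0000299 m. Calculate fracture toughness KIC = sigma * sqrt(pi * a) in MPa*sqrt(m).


Fracture toughness: KIC = sigma * sqrt(pi * a)
  pi * a = pi * 0.0000299 = 0.000093934
  sqrt(pi * a) = 0.009692
  KIC = 79 * 0.009692 = 0.766 MPa*sqrt(m)

0.766 MPa*sqrt(m)


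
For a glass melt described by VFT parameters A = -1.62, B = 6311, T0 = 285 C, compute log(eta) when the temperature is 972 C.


VFT equation: log(eta) = A + B / (T - T0)
  T - T0 = 972 - 285 = 687
  B / (T - T0) = 6311 / 687 = 9.186
  log(eta) = -1.62 + 9.186 = 7.566

7.566


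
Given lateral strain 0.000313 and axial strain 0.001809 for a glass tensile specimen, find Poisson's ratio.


Poisson's ratio: nu = lateral strain / axial strain
  nu = 0.000313 / 0.001809 = 0.173

0.173


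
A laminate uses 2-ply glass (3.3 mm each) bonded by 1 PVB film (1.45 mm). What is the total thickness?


Total thickness = glass contribution + PVB contribution
  Glass: 2 * 3.3 = 6.6 mm
  PVB: 1 * 1.45 = 1.45 mm
  Total = 6.6 + 1.45 = 8.05 mm

8.05 mm


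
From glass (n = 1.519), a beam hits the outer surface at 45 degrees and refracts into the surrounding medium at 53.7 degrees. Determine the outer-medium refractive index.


Apply Snell's law: n1 * sin(theta1) = n2 * sin(theta2)
  n2 = n1 * sin(theta1) / sin(theta2)
  sin(45) = 0.707107
  sin(53.7) = 0.805928
  n2 = 1.519 * 0.707107 / 0.805928 = 1.3327

1.3327


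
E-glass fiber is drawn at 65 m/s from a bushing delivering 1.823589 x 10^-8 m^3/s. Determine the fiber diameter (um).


Cross-sectional area from continuity:
  A = Q / v = 1.823589 x 10^-8 / 65 = 2.805522 x 10^-10 m^2
Diameter from circular cross-section:
  d = sqrt(4A / pi) * 10^6 (m -> um)
  d = sqrt(4 * 2.805522 x 10^-10 / pi) * 10^6 = 18.9 um

18.9 um


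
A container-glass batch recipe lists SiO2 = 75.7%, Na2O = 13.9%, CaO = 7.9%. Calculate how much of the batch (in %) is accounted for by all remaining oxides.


Sum the three major oxides:
  SiO2 + Na2O + CaO = 75.7 + 13.9 + 7.9 = 97.5%
Subtract from 100%:
  Others = 100 - 97.5 = 2.5%

2.5%


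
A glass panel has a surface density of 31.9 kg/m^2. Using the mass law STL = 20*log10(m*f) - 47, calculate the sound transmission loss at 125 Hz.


Mass law: STL = 20 * log10(m * f) - 47
  m * f = 31.9 * 125 = 3987.5
  log10(3987.5) = 3.6007
  STL = 20 * 3.6007 - 47 = 72.014 - 47 = 25.0 dB

25.0 dB


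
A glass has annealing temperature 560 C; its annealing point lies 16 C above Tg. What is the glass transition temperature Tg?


Rearrange T_anneal = Tg + offset for Tg:
  Tg = T_anneal - offset = 560 - 16 = 544 C

544 C


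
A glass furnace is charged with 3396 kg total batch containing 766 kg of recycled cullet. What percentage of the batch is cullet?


Cullet ratio = (cullet mass / total batch mass) * 100
  Ratio = 766 / 3396 * 100 = 22.56%

22.56%


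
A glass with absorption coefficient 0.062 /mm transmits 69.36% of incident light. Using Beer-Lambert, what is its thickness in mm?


Rearrange T = exp(-alpha * thickness):
  thickness = -ln(T) / alpha
  T = 69.36/100 = 0.6936
  ln(T) = -0.36586
  -ln(T) = 0.36586
  thickness = 0.36586 / 0.062 = 5.9 mm

5.9 mm


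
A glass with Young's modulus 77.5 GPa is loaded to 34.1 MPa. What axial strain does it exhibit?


Rearrange E = sigma / epsilon:
  epsilon = sigma / E
  E (MPa) = 77.5 * 1000 = 77500
  epsilon = 34.1 / 77500 = 0.00044

0.00044


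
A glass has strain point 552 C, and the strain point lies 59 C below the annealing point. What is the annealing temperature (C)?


T_anneal = T_strain + gap:
  T_anneal = 552 + 59 = 611 C

611 C


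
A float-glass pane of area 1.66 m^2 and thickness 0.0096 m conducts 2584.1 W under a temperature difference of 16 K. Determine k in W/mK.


Fourier's law rearranged: k = Q * t / (A * dT)
  Numerator = 2584.1 * 0.0096 = 24.80736
  Denominator = 1.66 * 16 = 26.56
  k = 24.80736 / 26.56 = 0.934 W/mK

0.934 W/mK


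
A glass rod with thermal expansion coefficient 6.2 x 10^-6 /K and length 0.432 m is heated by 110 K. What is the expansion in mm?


Thermal expansion formula: dL = alpha * L0 * dT
  dL = (6.2 x 10^-6) * 0.432 * 110 = 0.00029462 m
Convert to mm: 0.00029462 * 1000 = 0.2946 mm

0.2946 mm


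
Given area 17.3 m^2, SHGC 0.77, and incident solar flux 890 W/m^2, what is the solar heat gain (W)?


Solar heat gain: Q = Area * SHGC * Irradiance
  Q = 17.3 * 0.77 * 890 = 11855.7 W

11855.7 W


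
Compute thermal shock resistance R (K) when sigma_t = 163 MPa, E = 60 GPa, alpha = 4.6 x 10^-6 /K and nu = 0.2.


Thermal shock resistance: R = sigma * (1 - nu) / (E * alpha)
  Numerator = 163 * (1 - 0.2) = 130.4
  Denominator = 60 * 1000 * (4.6 x 10^-6) = 0.276
  R = 130.4 / 0.276 = 472.5 K

472.5 K


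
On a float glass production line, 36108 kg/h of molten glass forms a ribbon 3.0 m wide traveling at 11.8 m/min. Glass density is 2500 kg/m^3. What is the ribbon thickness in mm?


Ribbon cross-section from mass balance:
  Volume rate = throughput / density = 36108 / 2500 = 14.4432 m^3/h
  thickness = volume rate / (speed * 60 * width), i.e.
  thickness = throughput / (60 * speed * width * density) * 1000
  thickness = 36108 / (60 * 11.8 * 3.0 * 2500) * 1000 = 6.8 mm

6.8 mm


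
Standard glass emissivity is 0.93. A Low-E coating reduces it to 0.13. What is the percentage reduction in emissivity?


Percentage reduction = (1 - coated/uncoated) * 100
  Ratio = 0.13 / 0.93 = 0.1398
  Reduction = (1 - 0.1398) * 100 = 86.0%

86.0%


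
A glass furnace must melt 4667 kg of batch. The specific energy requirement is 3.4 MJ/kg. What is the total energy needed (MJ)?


Total energy = mass * specific energy
  E = 4667 * 3.4 = 15867.8 MJ

15867.8 MJ


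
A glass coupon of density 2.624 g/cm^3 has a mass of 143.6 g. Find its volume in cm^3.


Rearrange rho = m / V:
  V = m / rho
  V = 143.6 / 2.624 = 54.726 cm^3

54.726 cm^3


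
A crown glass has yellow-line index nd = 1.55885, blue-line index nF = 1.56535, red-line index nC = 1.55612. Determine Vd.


Abbe number formula: Vd = (nd - 1) / (nF - nC)
  nd - 1 = 1.55885 - 1 = 0.55885
  nF - nC = 1.56535 - 1.55612 = 0.00923
  Vd = 0.55885 / 0.00923 = 60.55

60.55


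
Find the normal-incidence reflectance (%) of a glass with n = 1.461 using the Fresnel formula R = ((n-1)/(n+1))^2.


Fresnel reflectance at normal incidence:
  R = ((n - 1)/(n + 1))^2
  (n - 1)/(n + 1) = (1.461 - 1)/(1.461 + 1) = 0.187322
  R = 0.187322^2 = 0.0350895
  R(%) = 0.0350895 * 100 = 3.509%

3.509%


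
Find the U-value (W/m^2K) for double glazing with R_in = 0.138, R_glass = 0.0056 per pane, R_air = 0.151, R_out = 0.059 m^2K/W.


Total thermal resistance (series):
  R_total = R_in + R_glass + R_air + R_glass + R_out
  R_total = 0.138 + 0.0056 + 0.151 + 0.0056 + 0.059 = 0.3592 m^2K/W
U-value = 1 / R_total = 1 / 0.3592 = 2.784 W/m^2K

2.784 W/m^2K


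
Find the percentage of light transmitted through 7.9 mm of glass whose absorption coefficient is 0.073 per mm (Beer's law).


Beer-Lambert law: T = exp(-alpha * thickness)
  exponent = -0.073 * 7.9 = -0.5767
  T = exp(-0.5767) = 0.5617
  Percentage = 0.5617 * 100 = 56.17%

56.17%


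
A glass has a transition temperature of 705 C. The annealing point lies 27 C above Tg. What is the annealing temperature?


The annealing temperature is Tg plus the offset:
  T_anneal = 705 + 27 = 732 C

732 C


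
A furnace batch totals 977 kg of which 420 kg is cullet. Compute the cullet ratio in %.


Cullet ratio = (cullet mass / total batch mass) * 100
  Ratio = 420 / 977 * 100 = 42.99%

42.99%


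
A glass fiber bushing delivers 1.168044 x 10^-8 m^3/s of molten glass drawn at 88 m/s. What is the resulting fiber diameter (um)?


Cross-sectional area from continuity:
  A = Q / v = 1.168044 x 10^-8 / 88 = 1.327323 x 10^-10 m^2
Diameter from circular cross-section:
  d = sqrt(4A / pi) * 10^6 (m -> um)
  d = sqrt(4 * 1.327323 x 10^-10 / pi) * 10^6 = 13.0 um

13.0 um
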